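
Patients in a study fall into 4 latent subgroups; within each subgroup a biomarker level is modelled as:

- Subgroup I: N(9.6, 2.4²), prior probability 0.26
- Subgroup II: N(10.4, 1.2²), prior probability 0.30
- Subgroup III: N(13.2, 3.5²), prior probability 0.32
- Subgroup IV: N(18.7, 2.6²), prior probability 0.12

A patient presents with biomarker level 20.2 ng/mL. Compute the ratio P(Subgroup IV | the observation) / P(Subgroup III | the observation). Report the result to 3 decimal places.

The posterior odds equal the prior odds times the likelihood ratio: (P(Z=i)/P(Z=j))·(f_i(x)/f_j(x)).
Component likelihoods at x = 20.2 ng/mL:
  f_I = 9.6565e-06
  f_II = 1.0945e-15
  f_III = 0.015426
  f_IV = 0.129916
Odds = (0.12/0.32) × (0.129916/0.015426) = 0.375 × 8.42187 ≈ 3.158

3.158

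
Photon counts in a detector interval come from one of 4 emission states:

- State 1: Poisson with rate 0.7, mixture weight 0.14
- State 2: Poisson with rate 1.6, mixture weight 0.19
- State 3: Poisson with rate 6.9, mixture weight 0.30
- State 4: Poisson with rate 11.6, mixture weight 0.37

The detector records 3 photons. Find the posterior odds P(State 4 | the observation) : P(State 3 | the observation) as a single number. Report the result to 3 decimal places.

0.053

Only the two components matter; the odds are (w_i f_i(x)) / (w_j f_j(x)).
Component likelihoods at x = 3 photons:
  L_1 = e^(−0.7)·0.7^3/3! = 0.0283881
  L_2 = e^(−1.6)·1.6^3/3! = 0.137828
  L_3 = e^(−6.9)·6.9^3/3! = 0.0551778
  L_4 = e^(−11.6)·11.6^3/3! = 0.00238455
Odds = (0.37/0.30) × (0.00238455/0.0551778) = 1.23333 × 0.0432158 ≈ 0.053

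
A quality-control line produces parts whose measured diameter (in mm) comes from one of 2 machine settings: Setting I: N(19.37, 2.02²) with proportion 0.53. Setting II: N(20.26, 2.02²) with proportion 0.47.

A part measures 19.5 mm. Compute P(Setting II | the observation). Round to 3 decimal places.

P(component k | x) = π_k·f_k(x) / marginal(x), where marginal(x) = Σ_j π_j·f_j(x).
Normal densities:
  p_I = 0.197088
  p_II = 0.184001
Unnormalised posteriors:
  π_I·p_I = 0.53 × 0.197088 = 0.104456
  π_II·p_II = 0.47 × 0.184001 = 0.0864805
Evidence: 0.104456 + 0.0864805 = 0.190937
Responsibility of Setting II: 0.0864805 / 0.190937 ≈ 0.453

0.453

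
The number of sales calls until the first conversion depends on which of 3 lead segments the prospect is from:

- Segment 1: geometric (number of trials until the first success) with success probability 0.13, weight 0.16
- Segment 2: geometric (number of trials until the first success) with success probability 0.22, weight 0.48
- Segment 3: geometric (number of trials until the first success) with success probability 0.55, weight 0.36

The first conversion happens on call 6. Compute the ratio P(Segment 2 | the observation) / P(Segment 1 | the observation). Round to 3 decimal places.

2.941

Only the two components matter; the odds are (P(Z=i) f_i(x)) / (P(Z=j) f_j(x)).
Component likelihoods at x = 6:
  L_1 = 0.13·(1−0.13)^5 = 0.13·0.498421 = 0.0647947
  L_2 = 0.22·(1−0.22)^5 = 0.22·0.288717 = 0.0635178
  L_3 = 0.55·(1−0.55)^5 = 0.55·0.0184528 = 0.010149
0.0304886 / 0.0103672 ≈ 2.941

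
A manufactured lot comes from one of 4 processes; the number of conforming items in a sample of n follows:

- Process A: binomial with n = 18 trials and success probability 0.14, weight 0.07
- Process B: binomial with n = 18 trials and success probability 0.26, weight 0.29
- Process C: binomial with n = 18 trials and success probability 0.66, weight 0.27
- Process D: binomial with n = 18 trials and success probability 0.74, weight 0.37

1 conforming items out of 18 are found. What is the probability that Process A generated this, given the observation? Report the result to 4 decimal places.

P(component k | x) = P(Z=k)·f_k(x) / marginal(x), where marginal(x) = Σ_j P(Z=j)·f_j(x).
Component likelihoods at x = 1 conforming items out of 18:
  p_A = 0.194032
  p_B = 0.0280017
  p_C = 1.28813e-07
  p_D = 1.51026e-09
Prior × likelihood for each component:
  P(Z=A)·p_A = 0.07 × 0.194032 = 0.0135823
  P(Z=B)·p_B = 0.29 × 0.0280017 = 0.00812051
  P(Z=C)·p_C = 0.27 × 1.28813e-07 = 3.47794e-08
  P(Z=D)·p_D = 0.37 × 1.51026e-09 = 5.58795e-10
Denominator: 0.0135823 + 0.00812051 + 3.47794e-08 + 5.58795e-10 = 0.0217028
P(Process A | 1 conforming items out of 18) = 0.0135823 / 0.0217028 ≈ 0.6258

0.6258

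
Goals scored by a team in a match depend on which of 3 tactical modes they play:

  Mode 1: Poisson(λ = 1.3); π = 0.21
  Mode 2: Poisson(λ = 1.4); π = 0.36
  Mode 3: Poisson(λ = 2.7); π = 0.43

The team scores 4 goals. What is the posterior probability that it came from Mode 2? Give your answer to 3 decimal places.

0.167

The responsibility of component k is π_k f_k(x) divided by Σ_j π_j f_j(x).
Component likelihoods at x = 4 goals:
  p_1 = 0.0324324
  p_2 = 0.039472
  p_3 = 0.148816
Weight by the priors:
  π_1·p_1 = 0.21 × 0.0324324 = 0.00681081
  π_2·p_2 = 0.36 × 0.039472 = 0.0142099
  π_3·p_3 = 0.43 × 0.148816 = 0.0639907
Sum: 0.00681081 + 0.0142099 + 0.0639907 = 0.0850115
Responsibility of Mode 2: 0.0142099 / 0.0850115 ≈ 0.167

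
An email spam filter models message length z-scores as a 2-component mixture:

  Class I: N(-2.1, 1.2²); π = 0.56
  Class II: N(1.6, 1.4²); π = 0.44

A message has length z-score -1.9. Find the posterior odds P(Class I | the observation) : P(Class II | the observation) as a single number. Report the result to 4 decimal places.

33.3289

Only the two components matter; the odds are (π_i f_i(x)) / (π_j f_j(x)).
Evaluate each component's likelihood at the observed value:
  f_I = (1/(1.2·√(2π)))·exp(−(-1.9−-2.1)²/(2·1.2²)) = 0.332452·exp(-0.01389) = 0.327866
  f_II = (1/(1.4·√(2π)))·exp(−(-1.9−1.6)²/(2·1.4²)) = 0.284959·exp(-3.12500) = 0.0125202
Odds = (0.56/0.44) × (0.327866/0.0125202) = 1.27273 × 26.187 ≈ 33.3289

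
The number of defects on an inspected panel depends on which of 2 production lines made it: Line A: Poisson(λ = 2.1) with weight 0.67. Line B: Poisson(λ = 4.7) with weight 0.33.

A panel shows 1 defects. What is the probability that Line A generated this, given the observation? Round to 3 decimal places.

0.924

P(component k | x) = w_k·f_k(x) / marginal(x), where marginal(x) = Σ_j w_j·f_j(x).
Poisson probabilities:
  L_A = e^(−2.1)·2.1^1/1! = 0.257158
  L_B = e^(−4.7)·4.7^1/1! = 0.0427478
Unnormalised posteriors:
  w_A·L_A = 0.67 × 0.257158 = 0.172296
  w_B·L_B = 0.33 × 0.0427478 = 0.0141068
Denominator: 0.172296 + 0.0141068 = 0.186403
P(Line A | data) = 0.172296 / 0.186403 ≈ 0.924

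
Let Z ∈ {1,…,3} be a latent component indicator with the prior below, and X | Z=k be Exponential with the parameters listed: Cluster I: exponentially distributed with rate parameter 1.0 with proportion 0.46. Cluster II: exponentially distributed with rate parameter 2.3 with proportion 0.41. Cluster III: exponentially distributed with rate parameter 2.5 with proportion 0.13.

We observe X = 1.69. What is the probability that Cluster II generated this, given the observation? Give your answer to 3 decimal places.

By Bayes' theorem, P(k | x) = P(Z=k) f_k(x) / Σ_j P(Z=j) f_j(x).
Exponential densities:
  f_I = 1.0·e^(−1.0·1.69) = 1.0·e^(−1.6900) = 0.18452
  f_II = 2.3·e^(−2.3·1.69) = 2.3·e^(−3.8870) = 0.0471656
  f_III = 2.5·e^(−2.5·1.69) = 2.5·e^(−4.2250) = 0.0365633
Prior × likelihood for each component:
  P(Z=I)·f_I = 0.46 × 0.18452 = 0.084879
  P(Z=II)·f_II = 0.41 × 0.0471656 = 0.0193379
  P(Z=III)·f_III = 0.13 × 0.0365633 = 0.00475323
Marginal: 0.084879 + 0.0193379 + 0.00475323 = 0.10897
So the posterior for Cluster II is 0.0193379 / 0.10897 ≈ 0.177.

0.177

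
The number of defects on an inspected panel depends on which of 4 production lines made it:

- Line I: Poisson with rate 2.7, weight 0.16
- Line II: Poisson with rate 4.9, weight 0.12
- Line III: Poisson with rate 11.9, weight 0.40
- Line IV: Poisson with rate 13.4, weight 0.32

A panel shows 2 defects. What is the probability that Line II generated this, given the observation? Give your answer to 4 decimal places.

The responsibility of component k is π_k f_k(x) divided by Σ_j π_j f_j(x).
Evaluate each component's likelihood at the observed value:
  f_I = e^(−2.7)·2.7^2/2! = 0.244964
  f_II = e^(−4.9)·4.9^2/2! = 0.0893962
  f_III = e^(−11.9)·11.9^2/2! = 0.000480795
  f_IV = e^(−13.4)·13.4^2/2! = 0.00013603
Multiply by the mixture weights:
  π_I·f_I = 0.16 × 0.244964 = 0.0391943
  π_II·f_II = 0.12 × 0.0893962 = 0.0107275
  π_III·f_III = 0.40 × 0.000480795 = 0.000192318
  π_IV·f_IV = 0.32 × 0.00013603 = 4.35295e-05
Evidence: 0.0391943 + 0.0107275 + 0.000192318 + 4.35295e-05 = 0.0501576
P(Line II | the observation) ≈ 0.2139

0.2139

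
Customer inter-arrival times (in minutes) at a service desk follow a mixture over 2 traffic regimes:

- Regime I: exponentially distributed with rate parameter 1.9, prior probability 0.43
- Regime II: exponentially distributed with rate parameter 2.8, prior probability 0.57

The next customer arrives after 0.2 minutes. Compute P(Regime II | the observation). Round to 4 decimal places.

0.6200

By Bayes' theorem, P(k | x) = w_k f_k(x) / Σ_j w_j f_j(x).
Exponential densities:
  L_I = 1.29934
  L_II = 1.59939
Multiply by the mixture weights:
  w_I·L_I = 0.43 × 1.29934 = 0.558715
  w_II·L_II = 0.57 × 1.59939 = 0.91165
Normaliser: 0.558715 + 0.91165 = 1.47036
Responsibility of Regime II: 0.91165 / 1.47036 ≈ 0.6200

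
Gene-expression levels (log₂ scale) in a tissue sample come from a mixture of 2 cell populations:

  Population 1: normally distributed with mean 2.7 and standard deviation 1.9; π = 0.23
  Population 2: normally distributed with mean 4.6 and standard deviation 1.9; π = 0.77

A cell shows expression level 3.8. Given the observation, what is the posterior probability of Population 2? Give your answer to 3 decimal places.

0.784

Apply Bayes' rule: the posterior for each component is proportional to its prior times its likelihood at x.
Component likelihoods at x = 3.8:
  f_1 = 0.177571
  f_2 = 0.192158
Unnormalised posteriors:
  π_1·f_1 = 0.23 × 0.177571 = 0.0408414
  π_2·f_2 = 0.77 × 0.192158 = 0.147962
Sum: 0.0408414 + 0.147962 = 0.188803
P(Population 2 | data) ≈ 0.784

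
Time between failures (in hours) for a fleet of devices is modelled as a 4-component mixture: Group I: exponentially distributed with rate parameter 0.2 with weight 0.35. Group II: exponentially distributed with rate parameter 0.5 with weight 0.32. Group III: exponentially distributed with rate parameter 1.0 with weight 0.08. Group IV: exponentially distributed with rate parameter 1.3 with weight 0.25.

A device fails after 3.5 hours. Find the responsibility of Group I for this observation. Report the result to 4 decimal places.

0.5081

Posterior ∝ prior × likelihood, so P(k | x) ∝ π_k f_k(x); normalise over all components.
Component likelihoods at x = 3.5 hours:
  L_I = 0.0993171
  L_II = 0.086887
  L_III = 0.0301974
  L_IV = 0.0137374
Multiply by the mixture weights:
  π_I·L_I = 0.35 × 0.0993171 = 0.034761
  π_II·L_II = 0.32 × 0.086887 = 0.0278038
  π_III·L_III = 0.08 × 0.0301974 = 0.00241579
  π_IV·L_IV = 0.25 × 0.0137374 = 0.00343434
Evidence: 0.034761 + 0.0278038 + 0.00241579 + 0.00343434 = 0.0684149
P(Group I | 3.5 hours) = 0.034761 / 0.0684149 ≈ 0.5081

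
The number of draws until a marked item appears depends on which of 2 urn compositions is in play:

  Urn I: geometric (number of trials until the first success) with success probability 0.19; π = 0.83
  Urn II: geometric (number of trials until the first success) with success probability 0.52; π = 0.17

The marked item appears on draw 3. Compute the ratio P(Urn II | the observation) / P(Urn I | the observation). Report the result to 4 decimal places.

Since P(k|x) ∝ w_k f_k(x), the posterior odds are w_i f_i(x) / (w_j f_j(x)).
Evaluate each component's likelihood at the observed value:
  p_I = 0.124659
  p_II = 0.119808
0.0203674 / 0.103467 ≈ 0.1968

0.1968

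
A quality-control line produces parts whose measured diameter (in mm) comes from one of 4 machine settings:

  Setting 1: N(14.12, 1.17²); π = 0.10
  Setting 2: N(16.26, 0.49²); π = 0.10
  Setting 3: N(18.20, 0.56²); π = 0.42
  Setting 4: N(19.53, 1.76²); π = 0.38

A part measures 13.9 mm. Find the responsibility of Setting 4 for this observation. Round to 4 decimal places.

Apply Bayes' rule: the posterior for each component is proportional to its prior times its likelihood at x.
Evaluate each component's likelihood at the observed value:
  L_1 = 0.335001
  L_2 = 7.47393e-06
  L_3 = 1.12104e-13
  L_4 = 0.00135953
Prior × likelihood for each component:
  π_1·L_1 = 0.10 × 0.335001 = 0.0335001
  π_2·L_2 = 0.10 × 7.47393e-06 = 7.47393e-07
  π_3·L_3 = 0.42 × 1.12104e-13 = 4.70837e-14
  π_4·L_4 = 0.38 × 0.00135953 = 0.000516621
Normaliser: 0.0335001 + 7.47393e-07 + 4.70837e-14 + 0.000516621 = 0.0340175
Responsibility of Setting 4: 0.000516621 / 0.0340175 ≈ 0.0152

0.0152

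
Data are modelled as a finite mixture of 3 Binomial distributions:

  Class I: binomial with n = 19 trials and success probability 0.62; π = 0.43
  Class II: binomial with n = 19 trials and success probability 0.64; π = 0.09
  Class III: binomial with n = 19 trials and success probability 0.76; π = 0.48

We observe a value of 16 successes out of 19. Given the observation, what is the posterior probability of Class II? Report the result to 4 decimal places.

0.0344

Apply Bayes' rule: the posterior for each component is proportional to its prior times its likelihood at x.
Binomial probabilities:
  f_I = C(19,16)·0.62^16·0.38^3 = 969·0.000476724·0.054872 = 0.0253479
  f_II = C(19,16)·0.64^16·0.36^3 = 969·0.000792282·0.046656 = 0.0358188
  f_III = C(19,16)·0.76^16·0.24^3 = 969·0.0123885·0.013824 = 0.165949
Unnormalised posteriors:
  π_I·f_I = 0.43 × 0.0253479 = 0.0108996
  π_II·f_II = 0.09 × 0.0358188 = 0.00322369
  π_III·f_III = 0.48 × 0.165949 = 0.0796556
Marginal: 0.0108996 + 0.00322369 + 0.0796556 = 0.0937789
P(Class II | 16 successes out of 19) = 0.00322369 / 0.0937789 ≈ 0.0344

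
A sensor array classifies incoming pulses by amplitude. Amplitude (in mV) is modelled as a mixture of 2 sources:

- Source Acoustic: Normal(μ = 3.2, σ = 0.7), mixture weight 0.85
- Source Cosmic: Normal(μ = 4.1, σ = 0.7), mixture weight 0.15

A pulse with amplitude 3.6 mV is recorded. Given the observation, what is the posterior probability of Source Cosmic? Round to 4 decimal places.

0.1387

By Bayes' theorem, P(k | x) = P(Z=k) f_k(x) / Σ_j P(Z=j) f_j(x).
Component likelihoods at x = 3.6 mV:
  L_Acoustic = 0.484068
  L_Cosmic = 0.441593
Multiply by the mixture weights:
  P(Z=Acoustic)·L_Acoustic = 0.85 × 0.484068 = 0.411458
  P(Z=Cosmic)·L_Cosmic = 0.15 × 0.441593 = 0.066239
Normaliser: 0.411458 + 0.066239 = 0.477697
So the posterior for Source Cosmic is 0.066239 / 0.477697 ≈ 0.1387.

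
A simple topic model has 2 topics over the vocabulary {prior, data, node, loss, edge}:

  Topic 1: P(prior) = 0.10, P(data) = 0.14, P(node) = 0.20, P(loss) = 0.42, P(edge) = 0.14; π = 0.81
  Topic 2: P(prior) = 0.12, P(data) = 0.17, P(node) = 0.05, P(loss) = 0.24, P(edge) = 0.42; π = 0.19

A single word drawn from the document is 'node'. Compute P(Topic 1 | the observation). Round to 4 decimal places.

0.9446

Posterior ∝ prior × likelihood, so P(k | x) ∝ P(Z=k) f_k(x); normalise over all components.
Component likelihoods at x = 'node':
  f_1 = P(node | comp) = 0.20
  f_2 = P(node | comp) = 0.05
Weight by the priors:
  P(Z=1)·f_1 = 0.81 × 0.2 = 0.162
  P(Z=2)·f_2 = 0.19 × 0.05 = 0.0095
Marginal: 0.162 + 0.0095 = 0.1715
Responsibility of Topic 1: 0.162 / 0.1715 ≈ 0.9446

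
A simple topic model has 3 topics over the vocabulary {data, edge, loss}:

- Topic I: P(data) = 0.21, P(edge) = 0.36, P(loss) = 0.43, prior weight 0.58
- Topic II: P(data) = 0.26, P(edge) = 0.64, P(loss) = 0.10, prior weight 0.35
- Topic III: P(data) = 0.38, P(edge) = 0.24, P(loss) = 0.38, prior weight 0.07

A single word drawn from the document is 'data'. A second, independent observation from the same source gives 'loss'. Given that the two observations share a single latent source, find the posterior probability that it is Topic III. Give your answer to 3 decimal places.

0.141

By Bayes' theorem, P(k | x) = π_k f_k(x) / Σ_j π_j f_j(x).
Since both observations come from the same component, the likelihood for component k is f_k(x₁)·f_k(x₂).
  p_I = [0.21] × [0.43] = 0.0903
  p_II = [0.26] × [0.1] = 0.026
  p_III = [0.38] × [0.38] = 0.1444
Multiply by the mixture weights:
  π_I·p_I = 0.58 × 0.0903 = 0.052374
  π_II·p_II = 0.35 × 0.026 = 0.0091
  π_III·p_III = 0.07 × 0.1444 = 0.010108
Marginal: 0.052374 + 0.0091 + 0.010108 = 0.071582
So the posterior for Topic III is 0.010108 / 0.071582 ≈ 0.141.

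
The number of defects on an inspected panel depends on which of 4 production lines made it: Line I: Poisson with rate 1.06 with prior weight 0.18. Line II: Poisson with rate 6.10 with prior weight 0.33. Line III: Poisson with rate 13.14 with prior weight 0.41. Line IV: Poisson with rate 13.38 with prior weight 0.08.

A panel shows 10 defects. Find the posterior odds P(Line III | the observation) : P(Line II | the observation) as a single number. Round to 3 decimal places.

Since P(k|x) ∝ P(Z=k) f_k(x), the posterior odds are P(Z=i) f_i(x) / (P(Z=j) f_j(x)).
Component likelihoods at x = 10 defects:
  f_I = 1.70979e-07
  f_II = 0.0440899
  f_III = 0.0830924
  f_IV = 0.0783318
0.0340679 / 0.0145497 ≈ 2.341

2.341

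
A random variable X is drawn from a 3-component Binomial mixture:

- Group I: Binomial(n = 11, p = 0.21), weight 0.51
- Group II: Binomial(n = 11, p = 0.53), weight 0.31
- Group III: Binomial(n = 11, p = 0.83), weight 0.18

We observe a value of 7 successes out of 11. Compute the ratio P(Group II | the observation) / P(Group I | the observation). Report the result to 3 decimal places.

Posterior odds = (w_i f_i(x)) / (w_j f_j(x)); the normalising sum cancels.
Binomial probabilities:
  f_I = C(11,7)·0.21^7·0.79^4 = 330·1.80109e-05·0.389501 = 0.00231503
  f_II = C(11,7)·0.53^7·0.47^4 = 330·0.0117471·0.0487968 = 0.189163
  f_III = C(11,7)·0.83^7·0.17^4 = 330·0.271361·0.00083521 = 0.0747922
Odds = (0.31/0.51) × (0.189163/0.00231503) = 0.607843 × 81.7107 ≈ 49.667

49.667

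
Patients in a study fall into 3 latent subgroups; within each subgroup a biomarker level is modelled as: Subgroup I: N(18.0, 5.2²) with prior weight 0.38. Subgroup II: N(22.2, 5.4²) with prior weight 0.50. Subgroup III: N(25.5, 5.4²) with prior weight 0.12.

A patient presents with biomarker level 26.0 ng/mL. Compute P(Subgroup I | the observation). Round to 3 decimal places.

Posterior ∝ prior × likelihood, so P(k | x) ∝ w_k f_k(x); normalise over all components.
Normal densities:
  p_I = (1/(5.2·√(2π)))·exp(−(26.0−18.0)²/(2·5.2²)) = 0.076720·exp(-1.18343) = 0.0234936
  p_II = (1/(5.4·√(2π)))·exp(−(26.0−22.2)²/(2·5.4²)) = 0.073878·exp(-0.24760) = 0.0576747
  p_III = (1/(5.4·√(2π)))·exp(−(26.0−25.5)²/(2·5.4²)) = 0.073878·exp(-0.00429) = 0.0735622
Weight by the priors:
  w_I·p_I = 0.38 × 0.0234936 = 0.00892755
  w_II·p_II = 0.50 × 0.0576747 = 0.0288373
  w_III·p_III = 0.12 × 0.0735622 = 0.00882746
Evidence: 0.00892755 + 0.0288373 + 0.00882746 = 0.0465924
Responsibility of Subgroup I: 0.00892755 / 0.0465924 ≈ 0.192

0.192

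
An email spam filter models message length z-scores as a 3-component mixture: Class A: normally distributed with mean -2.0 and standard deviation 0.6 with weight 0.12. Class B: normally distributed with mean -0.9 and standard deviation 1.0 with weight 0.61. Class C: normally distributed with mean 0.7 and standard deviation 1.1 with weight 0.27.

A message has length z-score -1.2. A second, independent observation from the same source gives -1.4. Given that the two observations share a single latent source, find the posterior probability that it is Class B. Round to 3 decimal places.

The responsibility of component k is w_k f_k(x) divided by Σ_j w_j f_j(x).
Since both observations come from the same component, the likelihood for component k is f_k(x₁)·f_k(x₂).
  L_A = [0.27335] × [0.403285] = 0.110238
  L_B = [0.381388] × [0.352065] = 0.134273
  L_C = [0.0815952] × [0.0586268] = 0.00478367
Unnormalised posteriors:
  w_A·L_A = 0.12 × 0.110238 = 0.0132285
  w_B·L_B = 0.61 × 0.134273 = 0.0819068
  w_C·L_C = 0.27 × 0.00478367 = 0.00129159
Sum: 0.0132285 + 0.0819068 + 0.00129159 = 0.0964269
Responsibility of Class B: 0.0819068 / 0.0964269 ≈ 0.849

0.849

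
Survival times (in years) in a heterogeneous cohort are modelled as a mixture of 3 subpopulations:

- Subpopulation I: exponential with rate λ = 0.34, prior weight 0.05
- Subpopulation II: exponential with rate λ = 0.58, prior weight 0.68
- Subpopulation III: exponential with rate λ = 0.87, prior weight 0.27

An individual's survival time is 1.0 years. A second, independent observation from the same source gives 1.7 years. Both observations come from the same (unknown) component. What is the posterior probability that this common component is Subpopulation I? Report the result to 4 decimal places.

0.0332

P(component k | x) = π_k·f_k(x) / marginal(x), where marginal(x) = Σ_j π_j·f_j(x).
Since both observations come from the same component, the likelihood for component k is f_k(x₁)·f_k(x₂).
  f_I = [0.242002] × [0.190747] = 0.046161
  f_II = [0.324741] × [0.216378] = 0.0702669
  f_III = [0.364488] × [0.198243] = 0.0722571
Unnormalised posteriors:
  π_I·f_I = 0.05 × 0.046161 = 0.00230805
  π_II·f_II = 0.68 × 0.0702669 = 0.0477815
  π_III·f_III = 0.27 × 0.0722571 = 0.0195094
Sum: 0.00230805 + 0.0477815 + 0.0195094 = 0.069599
Responsibility of Subpopulation I: 0.00230805 / 0.069599 ≈ 0.0332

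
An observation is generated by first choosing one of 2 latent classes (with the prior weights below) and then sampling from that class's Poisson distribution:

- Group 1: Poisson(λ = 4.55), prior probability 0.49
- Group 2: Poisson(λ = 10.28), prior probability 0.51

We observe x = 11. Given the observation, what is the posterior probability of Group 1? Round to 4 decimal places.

By Bayes' theorem, P(k | x) = π_k f_k(x) / Σ_j π_j f_j(x).
Evaluate each component's likelihood at the observed value:
  p_1 = e^(−4.55)·4.55^11/11! = 0.00458068
  p_2 = e^(−10.28)·10.28^11/11! = 0.116472
Multiply by the mixture weights:
  π_1·p_1 = 0.49 × 0.00458068 = 0.00224453
  π_2·p_2 = 0.51 × 0.116472 = 0.0594007
Normaliser: 0.00224453 + 0.0594007 = 0.0616452
So the posterior for Group 1 is 0.00224453 / 0.0616452 ≈ 0.0364.

0.0364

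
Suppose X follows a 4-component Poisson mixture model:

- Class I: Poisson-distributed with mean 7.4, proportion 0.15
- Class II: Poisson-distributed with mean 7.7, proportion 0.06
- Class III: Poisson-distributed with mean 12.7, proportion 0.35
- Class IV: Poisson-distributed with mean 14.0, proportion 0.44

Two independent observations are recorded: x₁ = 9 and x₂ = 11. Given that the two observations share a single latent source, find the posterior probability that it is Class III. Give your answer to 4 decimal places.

Apply Bayes' rule: the posterior for each component is proportional to its prior times its likelihood at x.
Since both observations come from the same component, the likelihood for component k is f_k(x₁)·f_k(x₂).
  L_I = [0.112084] × [0.0557974] = 0.00625399
  L_II = [0.118737] × [0.0639992] = 0.00759908
  L_III = [0.0722654] × [0.105961] = 0.0076573
  L_IV = [0.0473442] × [0.0843587] = 0.00399389
Unnormalised posteriors:
  w_I·L_I = 0.15 × 0.00625399 = 0.000938099
  w_II·L_II = 0.06 × 0.00759908 = 0.000455945
  w_III·L_III = 0.35 × 0.0076573 = 0.00268006
  w_IV·L_IV = 0.44 × 0.00399389 = 0.00175731
Marginal: 0.000938099 + 0.000455945 + 0.00268006 + 0.00175731 = 0.00583141
P(Class III | data) ≈ 0.4596

0.4596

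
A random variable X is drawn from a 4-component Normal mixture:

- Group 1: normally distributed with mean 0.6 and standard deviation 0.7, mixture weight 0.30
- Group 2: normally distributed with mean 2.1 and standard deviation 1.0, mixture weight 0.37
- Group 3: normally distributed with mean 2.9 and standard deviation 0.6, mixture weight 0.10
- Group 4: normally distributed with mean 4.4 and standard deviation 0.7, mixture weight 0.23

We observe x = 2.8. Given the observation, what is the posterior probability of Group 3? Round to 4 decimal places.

P(component k | x) = P(Z=k)·f_k(x) / marginal(x), where marginal(x) = Σ_j P(Z=j)·f_j(x).
Normal densities:
  L_1 = 0.00408253
  L_2 = 0.312254
  L_3 = 0.655733
  L_4 = 0.0418147
Unnormalised posteriors:
  P(Z=1)·L_1 = 0.30 × 0.00408253 = 0.00122476
  P(Z=2)·L_2 = 0.37 × 0.312254 = 0.115534
  P(Z=3)·L_3 = 0.10 × 0.655733 = 0.0655733
  P(Z=4)·L_4 = 0.23 × 0.0418147 = 0.00961737
Normaliser: 0.00122476 + 0.115534 + 0.0655733 + 0.00961737 = 0.191949
P(Group 3 | data) ≈ 0.3416

0.3416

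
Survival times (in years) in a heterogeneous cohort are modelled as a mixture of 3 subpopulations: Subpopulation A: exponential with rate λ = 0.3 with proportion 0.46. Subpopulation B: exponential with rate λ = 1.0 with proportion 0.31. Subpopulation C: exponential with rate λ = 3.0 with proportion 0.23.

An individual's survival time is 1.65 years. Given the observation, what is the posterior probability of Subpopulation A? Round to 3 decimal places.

By Bayes' theorem, P(k | x) = P(Z=k) f_k(x) / Σ_j P(Z=j) f_j(x).
Evaluate each component's likelihood at the observed value:
  L_A = 0.3·e^(−0.3·1.65) = 0.3·e^(−0.4950) = 0.182871
  L_B = 1.0·e^(−1.0·1.65) = 1.0·e^(−1.6500) = 0.19205
  L_C = 3.0·e^(−3.0·1.65) = 3.0·e^(−4.9500) = 0.0212502
Unnormalised posteriors:
  P(Z=A)·L_A = 0.46 × 0.182871 = 0.0841208
  P(Z=B)·L_B = 0.31 × 0.19205 = 0.0595355
  P(Z=C)·L_C = 0.23 × 0.0212502 = 0.00488755
Evidence: 0.0841208 + 0.0595355 + 0.00488755 = 0.148544
Responsibility of Subpopulation A: 0.0841208 / 0.148544 ≈ 0.566

0.566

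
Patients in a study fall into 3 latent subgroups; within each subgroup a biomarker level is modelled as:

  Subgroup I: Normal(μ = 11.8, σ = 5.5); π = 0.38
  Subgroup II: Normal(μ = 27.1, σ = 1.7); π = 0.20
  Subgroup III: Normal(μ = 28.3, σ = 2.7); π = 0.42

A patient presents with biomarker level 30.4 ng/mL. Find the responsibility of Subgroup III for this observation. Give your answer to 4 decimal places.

P(component k | x) = P(Z=k)·f_k(x) / marginal(x), where marginal(x) = Σ_j P(Z=j)·f_j(x).
Normal densities:
  p_I = (1/(5.5·√(2π)))·exp(−(30.4−11.8)²/(2·5.5²)) = 0.072535·exp(-5.71835) = 0.000238287
  p_II = (1/(1.7·√(2π)))·exp(−(30.4−27.1)²/(2·1.7²)) = 0.234672·exp(-1.88408) = 0.0356627
  p_III = (1/(2.7·√(2π)))·exp(−(30.4−28.3)²/(2·2.7²)) = 0.147756·exp(-0.30247) = 0.109191
Unnormalised posteriors:
  P(Z=I)·p_I = 0.38 × 0.000238287 = 9.05492e-05
  P(Z=II)·p_II = 0.20 × 0.0356627 = 0.00713254
  P(Z=III)·p_III = 0.42 × 0.109191 = 0.0458601
Normaliser: 9.05492e-05 + 0.00713254 + 0.0458601 = 0.0530832
So the posterior for Subgroup III is 0.0458601 / 0.0530832 ≈ 0.8639.

0.8639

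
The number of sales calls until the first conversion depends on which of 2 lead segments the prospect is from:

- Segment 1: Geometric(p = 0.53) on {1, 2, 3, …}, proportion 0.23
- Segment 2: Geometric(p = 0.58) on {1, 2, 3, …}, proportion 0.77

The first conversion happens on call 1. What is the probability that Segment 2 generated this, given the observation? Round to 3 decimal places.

Apply Bayes' rule: the posterior for each component is proportional to its prior times its likelihood at x.
Component likelihoods at x = 1:
  L_1 = 0.53·(1−0.53)^0 = 0.53·1 = 0.53
  L_2 = 0.58·(1−0.58)^0 = 0.58·1 = 0.58
Unnormalised posteriors:
  w_1·L_1 = 0.23 × 0.53 = 0.1219
  w_2·L_2 = 0.77 × 0.58 = 0.4466
Sum: 0.1219 + 0.4466 = 0.5685
P(Segment 2 | x) = 0.4466 / 0.5685 ≈ 0.786

0.786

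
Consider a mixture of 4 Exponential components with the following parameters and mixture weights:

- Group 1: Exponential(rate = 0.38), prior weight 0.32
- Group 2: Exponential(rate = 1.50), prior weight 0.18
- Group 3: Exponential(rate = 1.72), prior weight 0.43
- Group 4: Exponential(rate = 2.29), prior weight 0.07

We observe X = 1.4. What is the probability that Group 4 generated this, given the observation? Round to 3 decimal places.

Apply Bayes' rule: the posterior for each component is proportional to its prior times its likelihood at x.
Component likelihoods at x = 1.4:
  f_1 = 0.38·e^(−0.38·1.4) = 0.38·e^(−0.5320) = 0.223223
  f_2 = 1.50·e^(−1.50·1.4) = 1.50·e^(−2.1000) = 0.183685
  f_3 = 1.72·e^(−1.72·1.4) = 1.72·e^(−2.4080) = 0.154792
  f_4 = 2.29·e^(−2.29·1.4) = 2.29·e^(−3.2060) = 0.0927871
Weight by the priors:
  π_1·f_1 = 0.32 × 0.223223 = 0.0714314
  π_2·f_2 = 0.18 × 0.183685 = 0.0330632
  π_3·f_3 = 0.43 × 0.154792 = 0.0665604
  π_4·f_4 = 0.07 × 0.0927871 = 0.00649509
Denominator: 0.0714314 + 0.0330632 + 0.0665604 + 0.00649509 = 0.17755
So the posterior for Group 4 is 0.00649509 / 0.17755 ≈ 0.037.

0.037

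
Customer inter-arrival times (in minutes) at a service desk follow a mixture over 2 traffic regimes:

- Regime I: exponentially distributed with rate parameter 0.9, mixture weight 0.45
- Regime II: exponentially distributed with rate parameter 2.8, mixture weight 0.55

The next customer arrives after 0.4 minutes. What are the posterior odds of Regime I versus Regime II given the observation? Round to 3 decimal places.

0.562

Only the two components matter; the odds are (π_i f_i(x)) / (π_j f_j(x)).
Component likelihoods at x = 0.4 minutes:
  p_I = 0.627909
  p_II = 0.913583
Odds = (0.45/0.55) × (0.627909/0.913583) = 0.818182 × 0.687303 ≈ 0.562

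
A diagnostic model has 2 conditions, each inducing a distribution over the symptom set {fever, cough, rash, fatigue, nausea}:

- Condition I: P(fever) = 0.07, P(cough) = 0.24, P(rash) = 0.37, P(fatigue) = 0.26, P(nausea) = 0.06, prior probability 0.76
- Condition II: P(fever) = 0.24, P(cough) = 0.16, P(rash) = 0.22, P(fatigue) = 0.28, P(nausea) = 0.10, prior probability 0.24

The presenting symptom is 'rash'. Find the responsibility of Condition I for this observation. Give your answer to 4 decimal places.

0.8419

Posterior ∝ prior × likelihood, so P(k | x) ∝ P(Z=k) f_k(x); normalise over all components.
Component likelihoods at x = 'rash':
  L_I = 0.37
  L_II = 0.22
Weight by the priors:
  P(Z=I)·L_I = 0.76 × 0.37 = 0.2812
  P(Z=II)·L_II = 0.24 × 0.22 = 0.0528
Normaliser: 0.2812 + 0.0528 = 0.334
Responsibility of Condition I: 0.2812 / 0.334 ≈ 0.8419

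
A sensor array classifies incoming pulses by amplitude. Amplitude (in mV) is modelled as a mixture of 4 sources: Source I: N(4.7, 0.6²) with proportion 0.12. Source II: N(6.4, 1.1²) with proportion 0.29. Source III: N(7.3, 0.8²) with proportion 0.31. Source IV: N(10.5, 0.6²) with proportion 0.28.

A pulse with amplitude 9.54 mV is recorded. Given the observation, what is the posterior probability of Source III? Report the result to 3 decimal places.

0.054

Posterior ∝ prior × likelihood, so P(k | x) ∝ π_k f_k(x); normalise over all components.
Component likelihoods at x = 9.54 mV:
  p_I = 4.92886e-15
  p_II = 0.00616749
  p_III = 0.00989431
  p_IV = 0.184868
Unnormalised posteriors:
  π_I·p_I = 0.12 × 4.92886e-15 = 5.91463e-16
  π_II·p_II = 0.29 × 0.00616749 = 0.00178857
  π_III·p_III = 0.31 × 0.00989431 = 0.00306724
  π_IV·p_IV = 0.28 × 0.184868 = 0.0517631
Normaliser: 5.91463e-16 + 0.00178857 + 0.00306724 + 0.0517631 = 0.0566189
So the posterior for Source III is 0.00306724 / 0.0566189 ≈ 0.054.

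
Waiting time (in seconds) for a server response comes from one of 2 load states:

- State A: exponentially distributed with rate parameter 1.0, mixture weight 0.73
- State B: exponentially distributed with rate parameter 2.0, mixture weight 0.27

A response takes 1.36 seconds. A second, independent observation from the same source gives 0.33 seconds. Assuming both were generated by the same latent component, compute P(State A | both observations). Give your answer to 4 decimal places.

Apply Bayes' rule: the posterior for each component is proportional to its prior times its likelihood at x.
Since both observations come from the same component, the likelihood for component k is f_k(x₁)·f_k(x₂).
  f_A = [1.0·e^(−1.0·1.36) = 1.0·e^(−1.3600) = 0.256661] × [0.718924] = 0.18452
  f_B = [2.0·e^(−2.0·1.36) = 2.0·e^(−2.7200) = 0.13175] × [1.0337] = 0.13619
Prior × likelihood for each component:
  P(Z=A)·f_A = 0.73 × 0.18452 = 0.134699
  P(Z=B)·f_B = 0.27 × 0.13619 = 0.0367713
Sum: 0.134699 + 0.0367713 = 0.171471
Responsibility of State A: 0.134699 / 0.171471 ≈ 0.7856

0.7856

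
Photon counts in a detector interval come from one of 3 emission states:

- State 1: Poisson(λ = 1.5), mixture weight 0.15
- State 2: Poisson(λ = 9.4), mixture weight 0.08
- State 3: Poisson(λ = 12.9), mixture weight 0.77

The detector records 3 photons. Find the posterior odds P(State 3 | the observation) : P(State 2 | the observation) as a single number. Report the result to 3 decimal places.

0.751

Posterior odds = (π_i f_i(x)) / (π_j f_j(x)); the normalising sum cancels.
Evaluate each component's likelihood at the observed value:
  f_1 = e^(−1.5)·1.5^3/3! = 0.125511
  f_2 = e^(−9.4)·9.4^3/3! = 0.0114515
  f_3 = e^(−12.9)·12.9^3/3! = 0.000893756
Posterior odds = (π_3·f_3) / (π_2·f_2) = (0.77·0.000893756) / (0.08·0.0114515) = 0.000688192 / 0.000916124 ≈ 0.751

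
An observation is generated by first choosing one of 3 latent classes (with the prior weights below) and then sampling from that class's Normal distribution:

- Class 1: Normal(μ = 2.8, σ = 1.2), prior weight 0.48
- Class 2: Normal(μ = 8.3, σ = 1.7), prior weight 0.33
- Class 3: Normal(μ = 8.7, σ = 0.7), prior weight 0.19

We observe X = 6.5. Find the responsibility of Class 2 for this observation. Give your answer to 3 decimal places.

0.954

Posterior ∝ prior × likelihood, so P(k | x) ∝ w_k f_k(x); normalise over all components.
Normal densities:
  p_1 = (1/(1.2·√(2π)))·exp(−(6.5−2.8)²/(2·1.2²)) = 0.332452·exp(-4.75347) = 0.0028663
  p_2 = (1/(1.7·√(2π)))·exp(−(6.5−8.3)²/(2·1.7²)) = 0.234672·exp(-0.56055) = 0.133973
  p_3 = (1/(0.7·√(2π)))·exp(−(6.5−8.7)²/(2·0.7²)) = 0.569918·exp(-4.93878) = 0.00408253
Multiply by the mixture weights:
  w_1·p_1 = 0.48 × 0.0028663 = 0.00137583
  w_2·p_2 = 0.33 × 0.133973 = 0.0442109
  w_3·p_3 = 0.19 × 0.00408253 = 0.00077568
Marginal: 0.00137583 + 0.0442109 + 0.00077568 = 0.0463624
So the posterior for Class 2 is 0.0442109 / 0.0463624 ≈ 0.954.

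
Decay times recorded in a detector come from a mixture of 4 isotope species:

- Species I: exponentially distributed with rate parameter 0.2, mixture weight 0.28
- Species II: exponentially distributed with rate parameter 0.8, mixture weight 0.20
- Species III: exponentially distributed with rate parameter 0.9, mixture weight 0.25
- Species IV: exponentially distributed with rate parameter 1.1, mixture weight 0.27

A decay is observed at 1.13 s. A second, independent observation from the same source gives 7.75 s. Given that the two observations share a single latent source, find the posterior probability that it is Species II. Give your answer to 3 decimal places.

0.050

P(component k | x) = P(Z=k)·f_k(x) / marginal(x), where marginal(x) = Σ_j P(Z=j)·f_j(x).
Since both observations come from the same component, the likelihood for component k is f_k(x₁)·f_k(x₂).
  L_I = [0.159544] × [0.0424496] = 0.00677256
  L_II = [0.323957] × [0.00162354] = 0.000525959
  L_III = [0.325511] × [0.00084147] = 0.000273907
  L_IV = [0.317369] × [0.000218289] = 6.92782e-05
Weight by the priors:
  P(Z=I)·L_I = 0.28 × 0.00677256 = 0.00189632
  P(Z=II)·L_II = 0.20 × 0.000525959 = 0.000105192
  P(Z=III)·L_III = 0.25 × 0.000273907 = 6.84768e-05
  P(Z=IV)·L_IV = 0.27 × 6.92782e-05 = 1.87051e-05
Denominator: 0.00189632 + 0.000105192 + 6.84768e-05 + 1.87051e-05 = 0.00208869
So the posterior for Species II is 0.000105192 / 0.00208869 ≈ 0.050.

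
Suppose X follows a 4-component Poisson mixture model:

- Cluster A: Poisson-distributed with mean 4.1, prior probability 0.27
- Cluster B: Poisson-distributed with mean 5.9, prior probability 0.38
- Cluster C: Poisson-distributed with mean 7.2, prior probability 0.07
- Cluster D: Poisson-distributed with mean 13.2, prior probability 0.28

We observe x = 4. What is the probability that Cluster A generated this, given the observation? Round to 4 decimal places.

0.4714

By Bayes' theorem, P(k | x) = P(Z=k) f_k(x) / Σ_j P(Z=j) f_j(x).
Poisson probabilities:
  f_A = e^(−4.1)·4.1^4/4! = 0.195127
  f_B = e^(−5.9)·5.9^4/4! = 0.138312
  f_C = e^(−7.2)·7.2^4/4! = 0.0835985
  f_D = e^(−13.2)·13.2^4/4! = 0.00234098
Prior × likelihood for each component:
  P(Z=A)·f_A = 0.27 × 0.195127 = 0.0526842
  P(Z=B)·f_B = 0.38 × 0.138312 = 0.0525585
  P(Z=C)·f_C = 0.07 × 0.0835985 = 0.00585189
  P(Z=D)·f_D = 0.28 × 0.00234098 = 0.000655474
Denominator: 0.0526842 + 0.0525585 + 0.00585189 + 0.000655474 = 0.11175
So the posterior for Cluster A is 0.0526842 / 0.11175 ≈ 0.4714.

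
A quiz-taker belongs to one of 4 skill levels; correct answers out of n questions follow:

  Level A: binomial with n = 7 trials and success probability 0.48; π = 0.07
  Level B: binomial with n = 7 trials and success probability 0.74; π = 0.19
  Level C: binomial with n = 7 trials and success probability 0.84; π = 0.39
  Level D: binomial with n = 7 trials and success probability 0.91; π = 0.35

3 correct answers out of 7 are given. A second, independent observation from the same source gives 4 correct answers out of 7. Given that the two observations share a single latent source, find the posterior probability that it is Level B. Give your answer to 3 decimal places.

By Bayes' theorem, P(k | x) = π_k f_k(x) / Σ_j π_j f_j(x).
Since both observations come from the same component, the likelihood for component k is f_k(x₁)·f_k(x₂).
  f_A = [C(7,3)·0.48^3·0.52^4 = 35·0.110592·0.0731162 = 0.283012] × [0.261242] = 0.0739347
  f_B = [C(7,3)·0.74^3·0.26^4 = 35·0.405224·0.00456976 = 0.0648122] × [0.184465] = 0.0119556
  f_C = [C(7,3)·0.84^3·0.16^4 = 35·0.592704·0.00065536 = 0.0135952] × [0.0713748] = 0.000970356
  f_D = [C(7,3)·0.91^3·0.09^4 = 35·0.753571·6.561e-05 = 0.00173046] × [0.0174969] = 3.02777e-05
Unnormalised posteriors:
  π_A·f_A = 0.07 × 0.0739347 = 0.00517543
  π_B·f_B = 0.19 × 0.0119556 = 0.00227156
  π_C·f_C = 0.39 × 0.000970356 = 0.000378439
  π_D·f_D = 0.35 × 3.02777e-05 = 1.05972e-05
Marginal: 0.00517543 + 0.00227156 + 0.000378439 + 1.05972e-05 = 0.00783603
Responsibility of Level B: 0.00227156 / 0.00783603 ≈ 0.290

0.290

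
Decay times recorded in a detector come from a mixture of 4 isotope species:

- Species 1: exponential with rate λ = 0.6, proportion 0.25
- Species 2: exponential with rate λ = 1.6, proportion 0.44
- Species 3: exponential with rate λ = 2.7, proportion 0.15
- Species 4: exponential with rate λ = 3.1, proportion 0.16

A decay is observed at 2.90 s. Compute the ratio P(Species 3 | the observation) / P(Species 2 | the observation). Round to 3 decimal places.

0.024

Posterior odds = (P(Z=i) f_i(x)) / (P(Z=j) f_j(x)); the normalising sum cancels.
Exponential densities:
  p_1 = 0.105312
  p_2 = 0.0154523
  p_3 = 0.00107359
  p_4 = 0.000386415
0.000161038 / 0.00679902 ≈ 0.024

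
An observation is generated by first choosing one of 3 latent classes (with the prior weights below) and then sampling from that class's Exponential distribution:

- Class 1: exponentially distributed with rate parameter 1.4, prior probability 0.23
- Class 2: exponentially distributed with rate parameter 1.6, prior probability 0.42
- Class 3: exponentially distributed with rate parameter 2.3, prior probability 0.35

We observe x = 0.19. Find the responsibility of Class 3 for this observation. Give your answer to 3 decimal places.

Posterior ∝ prior × likelihood, so P(k | x) ∝ π_k f_k(x); normalise over all components.
Component likelihoods at x = 0.19:
  f_1 = 1.07301
  f_2 = 1.18058
  f_3 = 1.48573
Unnormalised posteriors:
  π_1·f_1 = 0.23 × 1.07301 = 0.246793
  π_2·f_2 = 0.42 × 1.18058 = 0.495843
  π_3·f_3 = 0.35 × 1.48573 = 0.520007
Normaliser: 0.246793 + 0.495843 + 0.520007 = 1.26264
So the posterior for Class 3 is 0.520007 / 1.26264 ≈ 0.412.

0.412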